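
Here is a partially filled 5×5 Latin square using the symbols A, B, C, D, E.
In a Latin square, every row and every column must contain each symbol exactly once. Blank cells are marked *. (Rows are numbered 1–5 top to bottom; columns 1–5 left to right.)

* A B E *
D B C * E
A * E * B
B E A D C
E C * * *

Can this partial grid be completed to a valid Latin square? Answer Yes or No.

Yes

No row or column among the givens repeats a symbol, and propagating forced cells runs into no contradiction.
One valid completion exists (for instance, C A B E D / D B C A E / A D E C B / B E A D C / E C D B A).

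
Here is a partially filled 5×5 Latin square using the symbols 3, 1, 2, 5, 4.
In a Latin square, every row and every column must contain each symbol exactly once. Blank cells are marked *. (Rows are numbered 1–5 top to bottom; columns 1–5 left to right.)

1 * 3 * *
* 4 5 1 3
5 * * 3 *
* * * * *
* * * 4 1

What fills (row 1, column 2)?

Row 2, column 1: row 2 has {3, 1, 5, 4} and column 1 has {1, 5}, leaving only 2.
Row 5, column 1: row 5 has {1, 4} and column 1 has {1, 2, 5}, leaving only 3.
Row 4, column 1: row 4 has {} and column 1 has {3, 1, 2, 5}, leaving only 4.
Row 5, column 3: row 5 has {3, 1, 4} and column 3 has {3, 5}, leaving only 2.
Row 4, column 3: row 4 has {4} and column 3 has {3, 2, 5}, leaving only 1.
Row 3, column 3: row 3 has {3, 5} and column 3 has {3, 1, 2, 5}, leaving only 4.
Row 3, column 5: row 3 has {3, 5, 4} and column 5 has {3, 1}, leaving only 2.
Row 3, column 2: row 3 has {3, 2, 5, 4} and column 2 has {4}, leaving only 1.
Row 4, column 5: row 4 has {1, 4} and column 5 has {3, 1, 2}, leaving only 5.
Row 1, column 5: row 1 has {3, 1} and column 5 has {3, 1, 2, 5}, leaving only 4.
Row 4, column 4: row 4 has {1, 5, 4} and column 4 has {3, 1, 4}, leaving only 2.
Row 1, column 4: row 1 has {3, 1, 4} and column 4 has {3, 1, 2, 4}, leaving only 5.
Row 1 already has {3, 1, 5, 4} and column 2 already has {1, 4}, so row 1, column 2 must be 2.

2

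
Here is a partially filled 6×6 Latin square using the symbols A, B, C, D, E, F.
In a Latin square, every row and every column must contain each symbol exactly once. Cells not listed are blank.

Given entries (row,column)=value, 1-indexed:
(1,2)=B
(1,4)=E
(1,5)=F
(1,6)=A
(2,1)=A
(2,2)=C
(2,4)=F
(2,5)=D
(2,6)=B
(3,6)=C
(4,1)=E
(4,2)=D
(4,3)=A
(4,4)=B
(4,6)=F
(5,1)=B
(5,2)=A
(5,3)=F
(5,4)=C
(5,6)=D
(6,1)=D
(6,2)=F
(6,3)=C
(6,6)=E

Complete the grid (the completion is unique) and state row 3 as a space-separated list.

F E B D A C

Row 3, column 1: row 3 has {C} and column 1 has {A, B, D, E}, leaving only F.
Row 3, column 2: row 3 has {C, F} and column 2 has {A, B, C, D, F}, leaving only E.
Row 1, column 1: row 1 has {A, B, E, F} and column 1 has {A, B, D, E, F}, leaving only C.
Row 1, column 3: row 1 has {A, B, C, E, F} and column 3 has {A, C, F}, leaving only D.
Row 3, column 3: row 3 has {C, E, F} and column 3 has {A, C, D, F}, leaving only B.
Row 3, column 5: row 3 has {B, C, E, F} and column 5 has {D, F}, leaving only A.
Row 3, column 4: row 3 has {A, B, C, E, F} and column 4 has {B, C, E, F}, leaving only D.
So row 3 reads: F E B D A C.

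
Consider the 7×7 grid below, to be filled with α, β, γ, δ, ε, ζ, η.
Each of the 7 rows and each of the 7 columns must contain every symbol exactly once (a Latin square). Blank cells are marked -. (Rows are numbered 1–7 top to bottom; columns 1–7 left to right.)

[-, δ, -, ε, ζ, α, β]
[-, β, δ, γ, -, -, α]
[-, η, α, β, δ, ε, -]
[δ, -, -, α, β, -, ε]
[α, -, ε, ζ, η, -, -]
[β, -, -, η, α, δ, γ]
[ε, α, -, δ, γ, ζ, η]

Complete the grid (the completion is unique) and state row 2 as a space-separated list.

ζ β δ γ ε η α

Row 2, column 5: row 2 has {α, β, γ, δ} and column 5 has {α, β, γ, δ, ζ, η}, leaving only ε.
Row 2, column 6: row 2 has {α, β, γ, δ, ε} and column 6 has {α, δ, ε, ζ}, leaving only η.
Row 2, column 1: row 2 has {α, β, γ, δ, ε, η} and column 1 has {α, β, δ, ε}, leaving only ζ.
So row 2 reads: ζ β δ γ ε η α.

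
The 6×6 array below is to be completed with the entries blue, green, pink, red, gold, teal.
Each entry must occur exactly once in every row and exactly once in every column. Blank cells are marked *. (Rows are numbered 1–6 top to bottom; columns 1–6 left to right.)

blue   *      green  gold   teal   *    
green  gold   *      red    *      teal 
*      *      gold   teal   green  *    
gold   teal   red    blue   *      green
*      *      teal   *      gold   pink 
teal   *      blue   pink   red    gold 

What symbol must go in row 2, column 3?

Row 2 already has {green, red, gold, teal} and column 3 already has {blue, green, red, gold, teal}, so row 2, column 3 must be pink.

pink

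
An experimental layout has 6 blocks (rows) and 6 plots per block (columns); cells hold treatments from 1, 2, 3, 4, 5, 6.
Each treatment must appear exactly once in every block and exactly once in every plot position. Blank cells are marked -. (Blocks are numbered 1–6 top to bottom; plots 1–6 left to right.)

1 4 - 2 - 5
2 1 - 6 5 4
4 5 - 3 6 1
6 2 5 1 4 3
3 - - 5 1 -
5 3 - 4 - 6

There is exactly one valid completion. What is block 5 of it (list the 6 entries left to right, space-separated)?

3 6 4 5 1 2

Block 5, plot 2: block 5 has {1, 3, 5} and plot 2 has {1, 2, 3, 4, 5}, leaving only 6.
Block 5, plot 6: block 5 has {1, 3, 5, 6} and plot 6 has {1, 3, 4, 5, 6}, leaving only 2.
Block 5, plot 3: block 5 has {1, 2, 3, 5, 6} and plot 3 has {5}, leaving only 4.
So block 5 reads: 3 6 4 5 1 2.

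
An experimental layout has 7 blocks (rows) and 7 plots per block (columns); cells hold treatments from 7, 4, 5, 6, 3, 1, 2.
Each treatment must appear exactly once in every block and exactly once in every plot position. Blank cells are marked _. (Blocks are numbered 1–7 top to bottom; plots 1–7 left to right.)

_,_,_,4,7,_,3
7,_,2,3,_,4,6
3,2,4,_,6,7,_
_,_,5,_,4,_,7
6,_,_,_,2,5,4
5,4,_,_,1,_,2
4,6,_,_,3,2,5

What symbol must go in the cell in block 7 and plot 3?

1

Block 2, plot 5: block 2 has {7, 4, 6, 3, 2} and plot 5 has {7, 4, 6, 3, 1, 2}, leaving only 5.
Block 2, plot 2: block 2 has {7, 4, 5, 6, 3, 2} and plot 2 has {4, 6, 2}, leaving only 1.
Block 1, plot 2: block 1 has {7, 4, 3} and plot 2 has {4, 6, 1, 2}, leaving only 5.
Block 3, plot 7: block 3 has {7, 4, 6, 3, 2} and plot 7 has {7, 4, 5, 6, 3, 2}, leaving only 1.
Block 3, plot 4: block 3 has {7, 4, 6, 3, 1, 2} and plot 4 has {4, 3}, leaving only 5.
Block 4, plot 2: block 4 has {7, 4, 5} and plot 2 has {4, 5, 6, 1, 2}, leaving only 3.
Block 5, plot 2: block 5 has {4, 5, 6, 2} and plot 2 has {4, 5, 6, 3, 1, 2}, leaving only 7.
Block 5, plot 4: block 5 has {7, 4, 5, 6, 2} and plot 4 has {4, 5, 3}, leaving only 1.
Block 5, plot 3: block 5 has {7, 4, 5, 6, 1, 2} and plot 3 has {4, 5, 2}, leaving only 3.
Block 7, plot 4: block 7 has {4, 5, 6, 3, 2} and plot 4 has {4, 5, 3, 1}, leaving only 7.
Block 7 already has {7, 4, 5, 6, 3, 2} and plot 3 already has {4, 5, 3, 2}, so block 7, plot 3 must be 1.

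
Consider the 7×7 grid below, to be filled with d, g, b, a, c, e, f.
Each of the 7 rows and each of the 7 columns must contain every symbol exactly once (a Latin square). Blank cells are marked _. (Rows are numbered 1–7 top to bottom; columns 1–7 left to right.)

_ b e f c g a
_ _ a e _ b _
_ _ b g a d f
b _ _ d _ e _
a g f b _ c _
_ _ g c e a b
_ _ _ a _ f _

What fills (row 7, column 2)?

Row 1, column 1: row 1 has {g, b, a, c, e, f} and column 1 has {b, a}, leaving only d.
Row 4, column 3: row 4 has {d, b, e} and column 3 has {g, b, a, e, f}, leaving only c.
Row 4, column 7: row 4 has {d, b, c, e} and column 7 has {b, a, f}, leaving only g.
Row 4, column 5: row 4 has {d, g, b, c, e} and column 5 has {a, c, e}, leaving only f.
Row 4, column 2: row 4 has {d, g, b, c, e, f} and column 2 has {g, b}, leaving only a.
Row 5, column 5: row 5 has {g, b, a, c, f} and column 5 has {a, c, e, f}, leaving only d.
Row 2, column 5: row 2 has {b, a, e} and column 5 has {d, a, c, e, f}, leaving only g.
Row 5, column 7: row 5 has {d, g, b, a, c, f} and column 7 has {g, b, a, f}, leaving only e.
Row 6, column 1: row 6 has {g, b, a, c, e} and column 1 has {d, b, a}, leaving only f.
Row 2, column 1: row 2 has {g, b, a, e} and column 1 has {d, b, a, f}, leaving only c.
Row 2, column 7: row 2 has {g, b, a, c, e} and column 7 has {g, b, a, e, f}, leaving only d.
Row 2, column 2: row 2 has {d, g, b, a, c, e} and column 2 has {g, b, a}, leaving only f.
Row 3, column 1: row 3 has {d, g, b, a, f} and column 1 has {d, b, a, c, f}, leaving only e.
Row 3, column 2: row 3 has {d, g, b, a, e, f} and column 2 has {g, b, a, f}, leaving only c.
Row 6, column 2: row 6 has {g, b, a, c, e, f} and column 2 has {g, b, a, c, f}, leaving only d.
Row 7 already has {a, f} and column 2 already has {d, g, b, a, c, f}, so row 7, column 2 must be e.

e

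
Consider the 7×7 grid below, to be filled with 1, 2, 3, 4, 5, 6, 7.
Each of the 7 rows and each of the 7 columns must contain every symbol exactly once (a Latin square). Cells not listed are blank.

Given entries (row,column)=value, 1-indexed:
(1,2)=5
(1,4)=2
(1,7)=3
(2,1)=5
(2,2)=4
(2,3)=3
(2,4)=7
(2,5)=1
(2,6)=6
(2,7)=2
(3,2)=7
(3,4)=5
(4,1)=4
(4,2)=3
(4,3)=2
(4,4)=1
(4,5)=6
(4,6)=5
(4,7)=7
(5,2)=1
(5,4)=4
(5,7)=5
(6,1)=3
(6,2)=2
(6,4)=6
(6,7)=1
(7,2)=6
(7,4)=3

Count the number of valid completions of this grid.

Row 1, column 1: eliminating its row and column leaves {1, 6, 7}.
Row 1, column 3: eliminating its row and column leaves {1, 4, 6, 7}.
Row 1, column 5: eliminating its row and column leaves {4, 7}.
Row 1, column 6: eliminating its row and column leaves {1, 4, 7}.
Row 3, column 1: eliminating its row and column leaves {1, 2, 6}.
Row 3, column 3: eliminating its row and column leaves {1, 4, 6}.
Row 3, column 5: eliminating its row and column leaves {2, 3, 4}.
Row 3, column 6: eliminating its row and column leaves {1, 2, 3, 4}.
Row 3, column 7: eliminating its row and column leaves {4, 6}.
Row 5, column 1: eliminating its row and column leaves {2, 6, 7}.
Row 5, column 3: eliminating its row and column leaves {6, 7}.
Row 5, column 5: eliminating its row and column leaves {2, 3, 7}.
Row 5, column 6: eliminating its row and column leaves {2, 3, 7}.
Row 6, column 3: eliminating its row and column leaves {4, 5, 7}.
Row 6, column 5: eliminating its row and column leaves {4, 5, 7}.
Row 6, column 6: eliminating its row and column leaves {4, 7}.
Row 7, column 1: eliminating its row and column leaves {1, 2, 7}.
Row 7, column 3: eliminating its row and column leaves {1, 4, 5, 7}.
Row 7, column 5: eliminating its row and column leaves {2, 4, 5, 7}.
Row 7, column 6: eliminating its row and column leaves {1, 2, 4, 7}.
Row 7, column 7: eliminating its row and column leaves {4}.
Enumerating the assignments across these blanks that avoid any row or column repeat gives 22 completions.

22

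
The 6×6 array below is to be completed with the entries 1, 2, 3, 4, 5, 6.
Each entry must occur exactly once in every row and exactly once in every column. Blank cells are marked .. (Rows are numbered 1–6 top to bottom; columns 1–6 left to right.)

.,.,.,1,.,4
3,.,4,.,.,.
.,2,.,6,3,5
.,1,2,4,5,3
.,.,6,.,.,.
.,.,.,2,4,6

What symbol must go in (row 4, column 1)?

6

Row 4 already has {1, 2, 3, 4, 5} and column 1 already has {3}, so row 4, column 1 must be 6.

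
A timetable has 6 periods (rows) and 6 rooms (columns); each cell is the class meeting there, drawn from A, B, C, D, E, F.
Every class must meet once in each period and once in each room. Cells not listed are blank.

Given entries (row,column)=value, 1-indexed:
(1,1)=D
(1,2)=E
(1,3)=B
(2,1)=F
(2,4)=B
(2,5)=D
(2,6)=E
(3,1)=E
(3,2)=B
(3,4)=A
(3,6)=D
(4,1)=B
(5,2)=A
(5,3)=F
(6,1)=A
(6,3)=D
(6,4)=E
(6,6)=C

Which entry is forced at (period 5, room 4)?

Period 2, room 2: period 2 has {B, D, E, F} and room 2 has {A, B, E}, leaving only C.
Period 2, room 3: period 2 has {B, C, D, E, F} and room 3 has {B, D, F}, leaving only A.
Period 3, room 3: period 3 has {A, B, D, E} and room 3 has {A, B, D, F}, leaving only C.
Period 3, room 5: period 3 has {A, B, C, D, E} and room 5 has {D}, leaving only F.
Period 4, room 3: period 4 has {B} and room 3 has {A, B, C, D, F}, leaving only E.
Period 5, room 1: period 5 has {A, F} and room 1 has {A, B, D, E, F}, leaving only C.
Period 5 already has {A, C, F} and room 4 already has {A, B, E}, so period 5, room 4 must be D.

D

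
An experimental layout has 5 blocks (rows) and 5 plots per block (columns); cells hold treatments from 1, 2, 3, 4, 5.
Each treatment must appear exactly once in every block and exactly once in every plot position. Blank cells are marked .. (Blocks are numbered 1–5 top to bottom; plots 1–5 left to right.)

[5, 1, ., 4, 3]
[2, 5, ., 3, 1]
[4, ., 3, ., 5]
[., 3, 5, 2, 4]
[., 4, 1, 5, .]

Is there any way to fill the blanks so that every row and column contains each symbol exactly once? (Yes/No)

No block or plot among the givens repeats a symbol, and propagating forced cells runs into no contradiction.
One valid completion exists (for instance, 5 1 2 4 3 / 2 5 4 3 1 / 4 2 3 1 5 / 1 3 5 2 4 / 3 4 1 5 2).

Yes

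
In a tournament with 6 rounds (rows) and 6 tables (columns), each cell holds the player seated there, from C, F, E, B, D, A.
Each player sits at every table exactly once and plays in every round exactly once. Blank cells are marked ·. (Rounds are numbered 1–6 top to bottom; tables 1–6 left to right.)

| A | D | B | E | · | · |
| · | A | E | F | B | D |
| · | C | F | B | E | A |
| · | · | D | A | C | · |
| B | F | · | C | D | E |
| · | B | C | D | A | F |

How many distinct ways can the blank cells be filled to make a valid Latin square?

1

Round 1, table 5: eliminating its round and table leaves {F}.
Round 1, table 6: eliminating its round and table leaves {C}.
Round 2, table 1: eliminating its round and table leaves {C}.
Round 3, table 1: eliminating its round and table leaves {D}.
Round 4, table 1: eliminating its round and table leaves {F, E}.
Round 4, table 2: eliminating its round and table leaves {E}.
Round 4, table 6: eliminating its round and table leaves {B}.
Round 5, table 3: eliminating its round and table leaves {A}.
Round 6, table 1: eliminating its round and table leaves {E}.
Only one assignment across all blanks avoids any round or table repeat, giving 1 completion.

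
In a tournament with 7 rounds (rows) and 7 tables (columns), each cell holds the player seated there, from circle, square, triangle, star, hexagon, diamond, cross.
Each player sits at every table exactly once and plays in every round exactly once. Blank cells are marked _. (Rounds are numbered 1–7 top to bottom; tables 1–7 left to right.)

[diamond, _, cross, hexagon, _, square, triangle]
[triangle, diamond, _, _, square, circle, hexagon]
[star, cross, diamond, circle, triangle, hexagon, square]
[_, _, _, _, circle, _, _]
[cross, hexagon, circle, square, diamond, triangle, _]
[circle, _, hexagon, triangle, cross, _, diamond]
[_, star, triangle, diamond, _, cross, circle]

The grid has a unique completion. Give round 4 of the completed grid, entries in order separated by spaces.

Round 1, table 2: round 1 has {square, triangle, hexagon, diamond, cross} and table 2 has {star, hexagon, diamond, cross}, leaving only circle.
Round 1, table 5: round 1 has {circle, square, triangle, hexagon, diamond, cross} and table 5 has {circle, square, triangle, diamond, cross}, leaving only star.
Round 2, table 3: round 2 has {circle, square, triangle, hexagon, diamond} and table 3 has {circle, triangle, hexagon, diamond, cross}, leaving only star.
Round 4, table 3: round 4 has {circle} and table 3 has {circle, triangle, star, hexagon, diamond, cross}, leaving only square.
Round 4, table 1: round 4 has {circle, square} and table 1 has {circle, triangle, star, diamond, cross}, leaving only hexagon.
Round 4, table 2: round 4 has {circle, square, hexagon} and table 2 has {circle, star, hexagon, diamond, cross}, leaving only triangle.
Round 2, table 4: round 2 has {circle, square, triangle, star, hexagon, diamond} and table 4 has {circle, square, triangle, hexagon, diamond}, leaving only cross.
Round 4, table 4: round 4 has {circle, square, triangle, hexagon} and table 4 has {circle, square, triangle, hexagon, diamond, cross}, leaving only star.
Round 4, table 6: round 4 has {circle, square, triangle, star, hexagon} and table 6 has {circle, square, triangle, hexagon, cross}, leaving only diamond.
Round 4, table 7: round 4 has {circle, square, triangle, star, hexagon, diamond} and table 7 has {circle, square, triangle, hexagon, diamond}, leaving only cross.
So round 4 reads: hexagon triangle square star circle diamond cross.

hexagon triangle square star circle diamond cross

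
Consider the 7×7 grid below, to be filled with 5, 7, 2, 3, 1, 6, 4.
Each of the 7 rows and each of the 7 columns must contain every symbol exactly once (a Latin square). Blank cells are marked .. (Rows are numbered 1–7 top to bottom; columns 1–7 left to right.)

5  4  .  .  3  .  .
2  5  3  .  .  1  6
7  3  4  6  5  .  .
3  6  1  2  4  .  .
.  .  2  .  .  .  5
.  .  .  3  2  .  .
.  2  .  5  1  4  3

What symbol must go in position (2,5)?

Row 2 already has {5, 2, 3, 1, 6} and column 5 already has {5, 2, 3, 1, 4}, so row 2, column 5 must be 7.

7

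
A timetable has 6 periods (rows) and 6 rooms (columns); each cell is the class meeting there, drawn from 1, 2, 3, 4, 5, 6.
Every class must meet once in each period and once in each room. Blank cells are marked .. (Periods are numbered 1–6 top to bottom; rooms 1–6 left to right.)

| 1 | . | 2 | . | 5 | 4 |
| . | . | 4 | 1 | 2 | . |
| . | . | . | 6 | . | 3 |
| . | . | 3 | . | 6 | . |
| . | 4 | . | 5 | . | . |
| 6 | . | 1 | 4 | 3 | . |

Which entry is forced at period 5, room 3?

Period 5 already has {4, 5} and room 3 already has {1, 2, 3, 4}, so period 5, room 3 must be 6.

6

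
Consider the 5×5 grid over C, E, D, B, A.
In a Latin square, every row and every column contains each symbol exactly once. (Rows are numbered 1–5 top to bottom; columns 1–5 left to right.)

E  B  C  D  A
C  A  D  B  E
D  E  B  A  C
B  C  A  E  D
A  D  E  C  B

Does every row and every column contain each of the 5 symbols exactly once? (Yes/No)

Yes

Each row is a permutation of the 5 symbols, and so is each column.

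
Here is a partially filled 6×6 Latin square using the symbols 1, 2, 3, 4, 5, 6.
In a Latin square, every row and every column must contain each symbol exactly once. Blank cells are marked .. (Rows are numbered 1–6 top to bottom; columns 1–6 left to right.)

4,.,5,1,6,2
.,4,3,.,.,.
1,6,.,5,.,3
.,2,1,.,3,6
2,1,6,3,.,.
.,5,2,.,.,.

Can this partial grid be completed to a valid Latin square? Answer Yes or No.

No row or column among the givens repeats a symbol, and propagating forced cells runs into no contradiction.
One valid completion exists (for instance, 4 3 5 1 6 2 / 6 4 3 2 5 1 / 1 6 4 5 2 3 / 5 2 1 4 3 6 / 2 1 6 3 4 5 / 3 5 2 6 1 4).

Yes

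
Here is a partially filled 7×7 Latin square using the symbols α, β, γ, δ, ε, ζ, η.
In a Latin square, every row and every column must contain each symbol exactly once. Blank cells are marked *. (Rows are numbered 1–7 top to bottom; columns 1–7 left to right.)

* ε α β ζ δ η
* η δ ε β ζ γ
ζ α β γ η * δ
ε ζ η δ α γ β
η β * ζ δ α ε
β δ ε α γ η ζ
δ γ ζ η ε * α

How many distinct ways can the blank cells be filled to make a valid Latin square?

Row 1, column 1: eliminating its row and column leaves {γ}.
Row 2, column 1: eliminating its row and column leaves {α}.
Row 3, column 6: eliminating its row and column leaves {ε}.
Row 5, column 3: eliminating its row and column leaves {γ}.
Row 7, column 6: eliminating its row and column leaves {β}.
Only one assignment across all blanks avoids any row or column repeat, giving 1 completion.

1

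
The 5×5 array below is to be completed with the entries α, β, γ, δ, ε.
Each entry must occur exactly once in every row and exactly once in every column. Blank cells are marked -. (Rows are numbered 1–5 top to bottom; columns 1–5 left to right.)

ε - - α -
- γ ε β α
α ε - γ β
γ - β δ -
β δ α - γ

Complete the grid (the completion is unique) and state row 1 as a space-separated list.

ε β γ α δ

Row 1, column 2: row 1 has {α, ε} and column 2 has {γ, δ, ε}, leaving only β.
Row 1, column 5: row 1 has {α, β, ε} and column 5 has {α, β, γ}, leaving only δ.
Row 1, column 3: row 1 has {α, β, δ, ε} and column 3 has {α, β, ε}, leaving only γ.
So row 1 reads: ε β γ α δ.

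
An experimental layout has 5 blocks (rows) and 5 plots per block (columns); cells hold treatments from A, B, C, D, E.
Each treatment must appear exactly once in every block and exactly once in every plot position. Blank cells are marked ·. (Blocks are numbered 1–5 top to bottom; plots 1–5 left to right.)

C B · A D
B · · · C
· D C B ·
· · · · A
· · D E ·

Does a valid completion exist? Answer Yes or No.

No

Block 1, plot 3: block 1 has {A, B, C, D} and plot 3 has {C, D}, so it must be E.
Block 2, plot 3: block 2 has {B, C} and plot 3 has {C, D, E}, so it must be A.
Block 2, plot 2: block 2 has {A, B, C} and plot 2 has {B, D}, so it must be E.
Block 2, plot 4: block 2 has {A, B, C, E} and plot 4 has {A, B, E}, so it must be D.
Block 3, plot 5: block 3 has {B, C, D} and plot 5 has {A, C, D}, so it must be E.
Block 3, plot 1: block 3 has {B, C, D, E} and plot 1 has {B, C}, so it must be A.
Now block 5, plot 1: block 5 together with plot 1 already contain {A, B, C, D, E} — every symbol — so nothing can go there. The grid has no valid completion.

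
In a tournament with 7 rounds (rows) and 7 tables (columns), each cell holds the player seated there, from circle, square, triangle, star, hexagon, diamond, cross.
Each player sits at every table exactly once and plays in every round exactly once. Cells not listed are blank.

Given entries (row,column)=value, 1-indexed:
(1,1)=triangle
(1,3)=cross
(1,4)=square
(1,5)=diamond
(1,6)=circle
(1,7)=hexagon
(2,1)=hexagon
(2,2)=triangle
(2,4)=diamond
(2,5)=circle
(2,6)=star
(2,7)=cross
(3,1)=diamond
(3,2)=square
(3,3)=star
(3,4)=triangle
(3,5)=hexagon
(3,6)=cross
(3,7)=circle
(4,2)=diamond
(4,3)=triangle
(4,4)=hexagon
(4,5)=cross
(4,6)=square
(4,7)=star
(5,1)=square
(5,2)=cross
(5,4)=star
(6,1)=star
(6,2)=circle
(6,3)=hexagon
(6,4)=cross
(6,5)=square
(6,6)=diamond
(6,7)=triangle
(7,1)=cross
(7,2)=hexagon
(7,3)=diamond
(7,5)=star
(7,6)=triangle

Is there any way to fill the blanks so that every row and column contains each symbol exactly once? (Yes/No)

No round or table among the givens repeats a symbol, and propagating forced cells runs into no contradiction.
One valid completion exists (for instance, triangle star cross square diamond circle hexagon / hexagon triangle square diamond circle star cross / diamond square star triangle hexagon cross circle / circle diamond triangle hexagon cross square star / square cross circle star triangle hexagon diamond / star circle hexagon cross square diamond triangle / cross hexagon diamond circle star triangle square).

Yes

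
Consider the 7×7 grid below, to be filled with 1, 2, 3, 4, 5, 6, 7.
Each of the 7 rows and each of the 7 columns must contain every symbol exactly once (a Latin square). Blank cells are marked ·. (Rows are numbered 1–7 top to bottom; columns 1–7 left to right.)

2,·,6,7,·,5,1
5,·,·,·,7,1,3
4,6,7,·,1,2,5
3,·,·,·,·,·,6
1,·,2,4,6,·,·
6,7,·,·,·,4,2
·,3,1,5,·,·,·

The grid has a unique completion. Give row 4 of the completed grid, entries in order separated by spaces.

3 1 5 2 4 7 6

Row 4, column 6: row 4 has {3, 6} and column 6 has {1, 2, 4, 5}, leaving only 7.
Row 1, column 2: row 1 has {1, 2, 5, 6, 7} and column 2 has {3, 6, 7}, leaving only 4.
Row 1, column 5: row 1 has {1, 2, 4, 5, 6, 7} and column 5 has {1, 6, 7}, leaving only 3.
Row 2, column 2: row 2 has {1, 3, 5, 7} and column 2 has {3, 4, 6, 7}, leaving only 2.
Row 2, column 3: row 2 has {1, 2, 3, 5, 7} and column 3 has {1, 2, 6, 7}, leaving only 4.
Row 4, column 3: row 4 has {3, 6, 7} and column 3 has {1, 2, 4, 6, 7}, leaving only 5.
Row 4, column 2: row 4 has {3, 5, 6, 7} and column 2 has {2, 3, 4, 6, 7}, leaving only 1.
Row 4, column 4: row 4 has {1, 3, 5, 6, 7} and column 4 has {4, 5, 7}, leaving only 2.
Row 4, column 5: row 4 has {1, 2, 3, 5, 6, 7} and column 5 has {1, 3, 6, 7}, leaving only 4.
So row 4 reads: 3 1 5 2 4 7 6.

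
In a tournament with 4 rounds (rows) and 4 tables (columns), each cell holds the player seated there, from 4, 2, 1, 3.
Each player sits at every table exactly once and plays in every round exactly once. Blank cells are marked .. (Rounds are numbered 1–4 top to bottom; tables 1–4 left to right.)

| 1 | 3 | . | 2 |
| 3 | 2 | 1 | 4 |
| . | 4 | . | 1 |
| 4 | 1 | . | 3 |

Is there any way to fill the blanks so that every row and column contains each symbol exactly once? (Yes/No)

Yes

No round or table among the givens repeats a symbol, and propagating forced cells runs into no contradiction.
One valid completion exists (for instance, 1 3 4 2 / 3 2 1 4 / 2 4 3 1 / 4 1 2 3).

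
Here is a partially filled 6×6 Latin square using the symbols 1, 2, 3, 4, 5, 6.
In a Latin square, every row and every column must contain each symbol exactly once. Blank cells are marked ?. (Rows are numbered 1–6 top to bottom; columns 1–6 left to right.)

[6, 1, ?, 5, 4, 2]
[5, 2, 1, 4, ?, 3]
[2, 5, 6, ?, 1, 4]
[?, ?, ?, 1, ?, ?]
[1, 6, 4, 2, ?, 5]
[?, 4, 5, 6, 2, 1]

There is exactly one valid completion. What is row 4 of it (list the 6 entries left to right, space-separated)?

Row 4, column 2: row 4 has {1} and column 2 has {1, 2, 4, 5, 6}, leaving only 3.
Row 4, column 1: row 4 has {1, 3} and column 1 has {1, 2, 5, 6}, leaving only 4.
Row 4, column 3: row 4 has {1, 3, 4} and column 3 has {1, 4, 5, 6}, leaving only 2.
Row 4, column 6: row 4 has {1, 2, 3, 4} and column 6 has {1, 2, 3, 4, 5}, leaving only 6.
Row 4, column 5: row 4 has {1, 2, 3, 4, 6} and column 5 has {1, 2, 4}, leaving only 5.
So row 4 reads: 4 3 2 1 5 6.

4 3 2 1 5 6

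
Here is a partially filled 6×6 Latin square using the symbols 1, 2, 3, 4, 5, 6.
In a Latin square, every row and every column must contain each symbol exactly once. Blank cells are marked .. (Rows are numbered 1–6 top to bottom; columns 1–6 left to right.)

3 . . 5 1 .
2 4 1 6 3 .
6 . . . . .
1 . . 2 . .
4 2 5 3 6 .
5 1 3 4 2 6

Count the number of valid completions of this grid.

Row 1, column 2: eliminating its row and column leaves {6}.
Row 1, column 3: eliminating its row and column leaves {2, 4, 6}.
Row 1, column 6: eliminating its row and column leaves {2, 4}.
Row 2, column 6: eliminating its row and column leaves {5}.
Row 3, column 2: eliminating its row and column leaves {3, 5}.
Row 3, column 3: eliminating its row and column leaves {2, 4}.
Row 3, column 4: eliminating its row and column leaves {1}.
Row 3, column 5: eliminating its row and column leaves {4, 5}.
Row 3, column 6: eliminating its row and column leaves {1, 2, 3, 4, 5}.
Row 4, column 2: eliminating its row and column leaves {3, 5, 6}.
Row 4, column 3: eliminating its row and column leaves {4, 6}.
Row 4, column 5: eliminating its row and column leaves {4, 5}.
Row 4, column 6: eliminating its row and column leaves {3, 4, 5}.
Row 5, column 6: eliminating its row and column leaves {1}.
Enumerating the assignments across these blanks that avoid any row or column repeat gives 3 completions.

3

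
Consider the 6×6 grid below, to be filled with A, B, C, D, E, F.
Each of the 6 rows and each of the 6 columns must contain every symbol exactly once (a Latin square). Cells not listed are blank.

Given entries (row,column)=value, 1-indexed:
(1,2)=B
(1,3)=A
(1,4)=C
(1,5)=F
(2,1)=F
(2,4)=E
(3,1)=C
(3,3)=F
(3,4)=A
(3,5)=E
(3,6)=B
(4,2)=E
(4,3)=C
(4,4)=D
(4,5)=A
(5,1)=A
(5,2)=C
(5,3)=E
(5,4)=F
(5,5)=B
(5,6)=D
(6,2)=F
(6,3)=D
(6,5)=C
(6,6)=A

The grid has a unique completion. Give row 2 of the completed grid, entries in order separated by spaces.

F A B E D C

Row 2, column 3: row 2 has {E, F} and column 3 has {A, C, D, E, F}, leaving only B.
Row 2, column 5: row 2 has {B, E, F} and column 5 has {A, B, C, E, F}, leaving only D.
Row 2, column 2: row 2 has {B, D, E, F} and column 2 has {B, C, E, F}, leaving only A.
Row 2, column 6: row 2 has {A, B, D, E, F} and column 6 has {A, B, D}, leaving only C.
So row 2 reads: F A B E D C.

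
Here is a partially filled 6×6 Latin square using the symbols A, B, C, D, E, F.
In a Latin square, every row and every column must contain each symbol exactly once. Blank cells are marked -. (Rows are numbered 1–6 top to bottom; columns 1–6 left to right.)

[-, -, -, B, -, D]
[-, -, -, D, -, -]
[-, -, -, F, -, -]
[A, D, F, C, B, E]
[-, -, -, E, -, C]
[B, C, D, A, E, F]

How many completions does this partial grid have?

34

Row 1, column 1: eliminating its row and column leaves {C, E, F}.
Row 1, column 2: eliminating its row and column leaves {A, E, F}.
Row 1, column 3: eliminating its row and column leaves {A, C, E}.
Row 1, column 5: eliminating its row and column leaves {A, C, F}.
Row 2, column 1: eliminating its row and column leaves {C, E, F}.
Row 2, column 2: eliminating its row and column leaves {A, B, E, F}.
Row 2, column 3: eliminating its row and column leaves {A, B, C, E}.
Row 2, column 5: eliminating its row and column leaves {A, C, F}.
Row 2, column 6: eliminating its row and column leaves {A, B}.
Row 3, column 1: eliminating its row and column leaves {C, D, E}.
Row 3, column 2: eliminating its row and column leaves {A, B, E}.
Row 3, column 3: eliminating its row and column leaves {A, B, C, E}.
Row 3, column 5: eliminating its row and column leaves {A, C, D}.
Row 3, column 6: eliminating its row and column leaves {A, B}.
Row 5, column 1: eliminating its row and column leaves {D, F}.
Row 5, column 2: eliminating its row and column leaves {A, B, F}.
Row 5, column 3: eliminating its row and column leaves {A, B}.
Row 5, column 5: eliminating its row and column leaves {A, D, F}.
Enumerating the assignments across these blanks that avoid any row or column repeat gives 34 completions.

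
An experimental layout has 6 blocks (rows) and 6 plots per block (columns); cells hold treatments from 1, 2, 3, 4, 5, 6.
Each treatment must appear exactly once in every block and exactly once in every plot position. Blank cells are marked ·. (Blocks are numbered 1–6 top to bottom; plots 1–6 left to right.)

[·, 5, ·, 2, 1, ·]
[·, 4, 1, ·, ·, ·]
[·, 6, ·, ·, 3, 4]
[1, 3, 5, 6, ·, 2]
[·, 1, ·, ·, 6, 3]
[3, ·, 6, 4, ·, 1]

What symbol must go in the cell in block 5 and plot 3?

Block 1, plot 6: block 1 has {1, 2, 5} and plot 6 has {1, 2, 3, 4}, leaving only 6.
Block 1, plot 1: block 1 has {1, 2, 5, 6} and plot 1 has {1, 3}, leaving only 4.
Block 1, plot 3: block 1 has {1, 2, 4, 5, 6} and plot 3 has {1, 5, 6}, leaving only 3.
Block 2, plot 6: block 2 has {1, 4} and plot 6 has {1, 2, 3, 4, 6}, leaving only 5.
Block 2, plot 4: block 2 has {1, 4, 5} and plot 4 has {2, 4, 6}, leaving only 3.
Block 2, plot 5: block 2 has {1, 3, 4, 5} and plot 5 has {1, 3, 6}, leaving only 2.
Block 2, plot 1: block 2 has {1, 2, 3, 4, 5} and plot 1 has {1, 3, 4}, leaving only 6.
Block 3, plot 3: block 3 has {3, 4, 6} and plot 3 has {1, 3, 5, 6}, leaving only 2.
Block 5 already has {1, 3, 6} and plot 3 already has {1, 2, 3, 5, 6}, so block 5, plot 3 must be 4.

4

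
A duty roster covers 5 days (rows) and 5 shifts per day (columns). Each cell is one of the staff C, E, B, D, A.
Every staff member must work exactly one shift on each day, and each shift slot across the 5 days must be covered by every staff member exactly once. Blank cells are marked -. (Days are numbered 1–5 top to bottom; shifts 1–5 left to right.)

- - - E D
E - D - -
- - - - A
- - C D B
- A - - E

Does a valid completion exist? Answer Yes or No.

No day or shift among the givens repeats a symbol, and propagating forced cells runs into no contradiction.
One valid completion exists (for instance, B C A E D / E B D A C / C D E B A / A E C D B / D A B C E).

Yes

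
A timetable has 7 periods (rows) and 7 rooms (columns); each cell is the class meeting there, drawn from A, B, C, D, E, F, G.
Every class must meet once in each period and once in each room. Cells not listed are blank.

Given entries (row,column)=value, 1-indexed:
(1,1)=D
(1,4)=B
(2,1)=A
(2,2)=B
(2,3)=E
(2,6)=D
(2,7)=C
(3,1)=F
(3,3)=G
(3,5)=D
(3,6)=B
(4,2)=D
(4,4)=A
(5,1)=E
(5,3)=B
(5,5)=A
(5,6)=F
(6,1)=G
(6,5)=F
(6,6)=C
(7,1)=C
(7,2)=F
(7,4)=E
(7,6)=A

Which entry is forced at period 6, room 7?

Period 2, room 5: period 2 has {A, B, C, D, E} and room 5 has {A, D, F}, leaving only G.
Period 2, room 4: period 2 has {A, B, C, D, E, G} and room 4 has {A, B, E}, leaving only F.
Period 3, room 4: period 3 has {B, D, F, G} and room 4 has {A, B, E, F}, leaving only C.
Period 4, room 1: period 4 has {A, D} and room 1 has {A, C, D, E, F, G}, leaving only B.
Period 6, room 4: period 6 has {C, F, G} and room 4 has {A, B, C, E, F}, leaving only D.
Period 5, room 4: period 5 has {A, B, E, F} and room 4 has {A, B, C, D, E, F}, leaving only G.
Period 5, room 2: period 5 has {A, B, E, F, G} and room 2 has {B, D, F}, leaving only C.
Period 5, room 7: period 5 has {A, B, C, E, F, G} and room 7 has {C}, leaving only D.
Period 6, room 3: period 6 has {C, D, F, G} and room 3 has {B, E, G}, leaving only A.
Period 6, room 2: period 6 has {A, C, D, F, G} and room 2 has {B, C, D, F}, leaving only E.
Period 6 already has {A, C, D, E, F, G} and room 7 already has {C, D}, so period 6, room 7 must be B.

B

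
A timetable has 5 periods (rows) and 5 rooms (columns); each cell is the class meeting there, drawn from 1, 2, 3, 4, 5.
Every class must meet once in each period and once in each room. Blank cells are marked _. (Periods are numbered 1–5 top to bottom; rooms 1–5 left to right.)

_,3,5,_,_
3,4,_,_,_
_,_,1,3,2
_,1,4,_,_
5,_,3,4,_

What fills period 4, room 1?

Period 4 already has {1, 4} and room 1 already has {3, 5}, so period 4, room 1 must be 2.

2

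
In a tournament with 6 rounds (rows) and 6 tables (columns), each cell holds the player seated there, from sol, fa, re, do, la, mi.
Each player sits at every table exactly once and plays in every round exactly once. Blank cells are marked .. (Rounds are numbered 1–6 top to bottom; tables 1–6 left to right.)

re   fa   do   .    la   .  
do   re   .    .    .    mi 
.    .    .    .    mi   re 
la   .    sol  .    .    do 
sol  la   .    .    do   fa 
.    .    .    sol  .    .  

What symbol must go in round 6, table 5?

fa

Round 1, table 4: round 1 has {fa, re, do, la} and table 4 has {sol}, leaving only mi.
Round 1, table 6: round 1 has {fa, re, do, la, mi} and table 6 has {fa, re, do, mi}, leaving only sol.
Round 3, table 1: round 3 has {re, mi} and table 1 has {sol, re, do, la}, leaving only fa.
Round 3, table 3: round 3 has {fa, re, mi} and table 3 has {sol, do}, leaving only la.
Round 2, table 3: round 2 has {re, do, mi} and table 3 has {sol, do, la}, leaving only fa.
Round 2, table 4: round 2 has {fa, re, do, mi} and table 4 has {sol, mi}, leaving only la.
Round 2, table 5: round 2 has {fa, re, do, la, mi} and table 5 has {do, la, mi}, leaving only sol.
Round 3, table 4: round 3 has {fa, re, la, mi} and table 4 has {sol, la, mi}, leaving only do.
Round 3, table 2: round 3 has {fa, re, do, la, mi} and table 2 has {fa, re, la}, leaving only sol.
Round 4, table 2: round 4 has {sol, do, la} and table 2 has {sol, fa, re, la}, leaving only mi.
Round 5, table 4: round 5 has {sol, fa, do, la} and table 4 has {sol, do, la, mi}, leaving only re.
Round 4, table 4: round 4 has {sol, do, la, mi} and table 4 has {sol, re, do, la, mi}, leaving only fa.
Round 4, table 5: round 4 has {sol, fa, do, la, mi} and table 5 has {sol, do, la, mi}, leaving only re.
Round 6 already has {sol} and table 5 already has {sol, re, do, la, mi}, so round 6, table 5 must be fa.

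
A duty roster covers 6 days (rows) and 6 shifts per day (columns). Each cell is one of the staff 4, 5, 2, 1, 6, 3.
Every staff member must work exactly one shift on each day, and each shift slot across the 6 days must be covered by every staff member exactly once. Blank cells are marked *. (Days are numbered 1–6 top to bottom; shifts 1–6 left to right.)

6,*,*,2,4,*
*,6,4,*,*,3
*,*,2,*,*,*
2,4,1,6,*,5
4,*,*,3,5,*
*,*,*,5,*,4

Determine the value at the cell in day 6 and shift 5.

Day 1, shift 6: day 1 has {4, 2, 6} and shift 6 has {4, 5, 3}, leaving only 1.
Day 2, shift 4: day 2 has {4, 6, 3} and shift 4 has {5, 2, 6, 3}, leaving only 1.
Day 2, shift 1: day 2 has {4, 1, 6, 3} and shift 1 has {4, 2, 6}, leaving only 5.
Day 2, shift 5: day 2 has {4, 5, 1, 6, 3} and shift 5 has {4, 5}, leaving only 2.
Day 3, shift 4: day 3 has {2} and shift 4 has {5, 2, 1, 6, 3}, leaving only 4.
Day 3, shift 6: day 3 has {4, 2} and shift 6 has {4, 5, 1, 3}, leaving only 6.
Day 4, shift 5: day 4 has {4, 5, 2, 1, 6} and shift 5 has {4, 5, 2}, leaving only 3.
Day 3, shift 5: day 3 has {4, 2, 6} and shift 5 has {4, 5, 2, 3}, leaving only 1.
Day 6 already has {4, 5} and shift 5 already has {4, 5, 2, 1, 3}, so day 6, shift 5 must be 6.

6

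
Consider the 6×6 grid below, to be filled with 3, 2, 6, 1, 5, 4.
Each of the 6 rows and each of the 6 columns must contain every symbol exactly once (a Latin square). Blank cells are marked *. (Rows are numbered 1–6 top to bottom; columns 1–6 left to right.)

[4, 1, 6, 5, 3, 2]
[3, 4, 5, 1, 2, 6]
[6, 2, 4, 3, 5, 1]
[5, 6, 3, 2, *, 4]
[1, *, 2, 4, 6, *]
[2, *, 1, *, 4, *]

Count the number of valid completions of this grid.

Row 4, column 5: eliminating its row and column leaves {1}.
Row 5, column 2: eliminating its row and column leaves {3, 5}.
Row 5, column 6: eliminating its row and column leaves {3, 5}.
Row 6, column 2: eliminating its row and column leaves {3, 5}.
Row 6, column 4: eliminating its row and column leaves {6}.
Row 6, column 6: eliminating its row and column leaves {3, 5}.
Enumerating the assignments across these blanks that avoid any row or column repeat gives 2 completions.

2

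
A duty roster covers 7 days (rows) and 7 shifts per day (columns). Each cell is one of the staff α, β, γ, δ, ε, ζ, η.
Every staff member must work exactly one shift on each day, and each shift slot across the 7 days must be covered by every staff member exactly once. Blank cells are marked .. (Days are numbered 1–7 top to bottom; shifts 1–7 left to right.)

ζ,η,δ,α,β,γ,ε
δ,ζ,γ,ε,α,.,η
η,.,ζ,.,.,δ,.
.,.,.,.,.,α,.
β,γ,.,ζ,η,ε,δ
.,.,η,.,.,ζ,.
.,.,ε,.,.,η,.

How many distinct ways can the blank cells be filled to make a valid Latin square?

12

Day 2, shift 6: eliminating its day and shift leaves {β}.
Day 3, shift 2: eliminating its day and shift leaves {α, β, ε}.
Day 3, shift 4: eliminating its day and shift leaves {β, γ}.
Day 3, shift 5: eliminating its day and shift leaves {γ, ε}.
Day 3, shift 7: eliminating its day and shift leaves {α, β, γ}.
Day 4, shift 1: eliminating its day and shift leaves {γ, ε}.
Day 4, shift 2: eliminating its day and shift leaves {β, δ, ε}.
Day 4, shift 3: eliminating its day and shift leaves {β}.
Day 4, shift 4: eliminating its day and shift leaves {β, γ, δ, η}.
Day 4, shift 5: eliminating its day and shift leaves {γ, δ, ε, ζ}.
Day 4, shift 7: eliminating its day and shift leaves {β, γ, ζ}.
Day 5, shift 3: eliminating its day and shift leaves {α}.
Day 6, shift 1: eliminating its day and shift leaves {α, γ, ε}.
Day 6, shift 2: eliminating its day and shift leaves {α, β, δ, ε}.
Day 6, shift 4: eliminating its day and shift leaves {β, γ, δ}.
Day 6, shift 5: eliminating its day and shift leaves {γ, δ, ε}.
Day 6, shift 7: eliminating its day and shift leaves {α, β, γ}.
Day 7, shift 1: eliminating its day and shift leaves {α, γ}.
Day 7, shift 2: eliminating its day and shift leaves {α, β, δ}.
Day 7, shift 4: eliminating its day and shift leaves {β, γ, δ}.
Day 7, shift 5: eliminating its day and shift leaves {γ, δ, ζ}.
Day 7, shift 7: eliminating its day and shift leaves {α, β, γ, ζ}.
Enumerating the assignments across these blanks that avoid any day or shift repeat gives 12 completions.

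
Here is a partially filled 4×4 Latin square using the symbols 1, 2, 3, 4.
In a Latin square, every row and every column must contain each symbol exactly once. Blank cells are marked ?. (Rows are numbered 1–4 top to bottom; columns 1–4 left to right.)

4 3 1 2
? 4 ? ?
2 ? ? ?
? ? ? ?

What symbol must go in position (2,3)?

2

Row 3, column 2: row 3 has {2} and column 2 has {3, 4}, leaving only 1.
Row 4, column 2: row 4 has {} and column 2 has {1, 3, 4}, leaving only 2.
Row 2, column 3 is narrowed to {2, 3}.
If it were 3, then row 2, column 4 would be left with no valid symbol.
So row 2, column 3 must be 2.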